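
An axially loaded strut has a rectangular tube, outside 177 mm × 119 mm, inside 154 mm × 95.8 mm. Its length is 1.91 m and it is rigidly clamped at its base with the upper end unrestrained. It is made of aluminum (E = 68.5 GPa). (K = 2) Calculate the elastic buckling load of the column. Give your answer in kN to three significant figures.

P_cr ≈ 629 kN

Weak-axis I_min = (h_o·b_o³ − h_i·b_i³)/12 with b_o = 119, b_i = 95.80 mm (shorter outer/inner sides).
I_min = (177×119³ − 154.0×95.80³)/12 = 1.357×10^7 mm⁴
I = 1.357×10^7 mm⁴ = 1.357×10^-5 m⁴
Effective length L_e = K·L = 2 × 1.91 = 3.820 m
P_cr = π²EI / L_e² = π² × 68.5×10⁹ × 1.357×10^-5 / 3.820² = 6.288×10^5 N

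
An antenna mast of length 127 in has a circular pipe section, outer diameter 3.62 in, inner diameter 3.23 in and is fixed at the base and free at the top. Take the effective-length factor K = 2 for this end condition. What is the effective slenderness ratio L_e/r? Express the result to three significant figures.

λ ≈ 209

d_o = 3.62 in, d_i = 3.23 in
I = π(d_o⁴ − d_i⁴)/64 = π(3.62⁴ − 3.230⁴)/64 = 3.087 in⁴
A = 2.098 in²;  r_min = √(I/A) = √(3.087/2.098) = 1.213 in
L_e = K·L = 2 × 127 = 254.0 in
λ = L_e / r_min = 254.00 / 1.213 = 209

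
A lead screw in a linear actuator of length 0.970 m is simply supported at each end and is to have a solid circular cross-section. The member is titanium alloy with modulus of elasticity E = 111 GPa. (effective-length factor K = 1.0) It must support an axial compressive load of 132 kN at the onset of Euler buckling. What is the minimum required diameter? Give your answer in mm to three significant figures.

d ≈ 39.0 mm

L_e = K·L = 1 × 0.970 = 0.9700 m
Required I = P_cr·L_e²/(π²E) = 1.320×10^5 × 0.9700² / (π² × 1.11×10^11) = 1.134×10^-7 m⁴
I_req = 1.134×10^5 mm⁴
Solid circle: I = πd⁴/64  ⇒  d = (64I/π)^(1/4) = (64×1.134×10^5/π)^(1/4) = 39.0 mm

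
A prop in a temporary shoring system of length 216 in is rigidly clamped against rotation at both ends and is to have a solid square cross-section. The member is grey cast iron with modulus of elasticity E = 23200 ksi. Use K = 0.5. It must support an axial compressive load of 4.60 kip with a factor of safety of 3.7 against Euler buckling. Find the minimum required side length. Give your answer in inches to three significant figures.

Required P_cr = n·P = 3.7 × 4.60 = 17.02 kip
L_e = K·L = 0.5 × 216 = 108.0 in
Required I = P_cr·L_e²/(π²E) = 1.702×10^4 × 108.0² / (π² × 2.32×10^7) = 0.8670 in⁴
Solid square: I = a⁴/12  ⇒  a = (12I)^(1/4) = (12×0.8670)^(1/4) = 1.80 in

a ≈ 1.80 in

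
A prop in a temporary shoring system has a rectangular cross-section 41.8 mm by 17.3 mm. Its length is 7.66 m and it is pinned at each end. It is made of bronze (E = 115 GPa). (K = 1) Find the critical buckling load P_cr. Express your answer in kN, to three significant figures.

Buckling occurs about the weak axis: I_min = h·b³/12 with b = 17.3 mm (the shorter side).
I_min = 41.8×17.3³/12 = 1.804×10^4 mm⁴
I = 1.804×10^4 mm⁴ = 1.804×10^-8 m⁴
Effective length L_e = K·L = 1 × 7.66 = 7.660 m
P_cr = π²EI / L_e² = π² × 115×10⁹ × 1.804×10^-8 / 7.660² = 348.9 N

P_cr ≈ 0.349 kN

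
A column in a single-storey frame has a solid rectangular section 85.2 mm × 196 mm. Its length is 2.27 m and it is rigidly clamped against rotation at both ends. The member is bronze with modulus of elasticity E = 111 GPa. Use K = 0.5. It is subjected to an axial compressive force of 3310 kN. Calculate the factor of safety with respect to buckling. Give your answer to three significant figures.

Buckling occurs about the weak axis: I_min = h·b³/12 with b = 85.2 mm (the shorter side).
I_min = 196×85.2³/12 = 1.010×10^7 mm⁴
I = 1.010×10^7 mm⁴ = 1.010×10^-5 m⁴
Effective length L_e = K·L = 0.5 × 2.27 = 1.135 m
P_cr = π²EI / L_e² = π² × 111×10⁹ × 1.010×10^-5 / 1.135² = 8.591×10^6 N
Factor of safety n = P_cr / P = 8590.6 / 3310 = 2.60

n ≈ 2.60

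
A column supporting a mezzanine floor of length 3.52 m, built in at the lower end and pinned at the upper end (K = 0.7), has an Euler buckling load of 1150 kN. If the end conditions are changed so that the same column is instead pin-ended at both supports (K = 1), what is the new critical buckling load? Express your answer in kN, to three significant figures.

P_cr ≈ 563 kN

P_cr ∝ 1/K², so P_cr,new = P_cr,old × (K_old/K_new)² = 1150 × (0.7/1)²
= 1150 × 0.4900 = 563 kN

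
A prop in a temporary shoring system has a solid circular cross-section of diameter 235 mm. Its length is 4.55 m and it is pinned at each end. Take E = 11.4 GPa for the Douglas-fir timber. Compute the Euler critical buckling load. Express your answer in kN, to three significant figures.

P_cr ≈ 814 kN

I = πd⁴/64 = π×235⁴/64 = 1.497×10^8 mm⁴
I = 1.497×10^8 mm⁴ = 1.497×10^-4 m⁴
Effective length L_e = K·L = 1 × 4.55 = 4.550 m
P_cr = π²EI / L_e² = π² × 11.4×10⁹ × 1.497×10^-4 / 4.550² = 8.136×10^5 N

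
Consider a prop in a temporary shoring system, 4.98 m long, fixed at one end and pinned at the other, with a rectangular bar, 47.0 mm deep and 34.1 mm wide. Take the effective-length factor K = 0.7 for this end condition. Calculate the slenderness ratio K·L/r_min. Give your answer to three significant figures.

For a rectangle r_min = b/√12 = 34.1/√12 = 9.844 mm
L_e = K·L = 0.7 × 4.98 m = 3.486 m = 3486.0 mm
λ = L_e / r_min = 3486.0 / 9.844 = 354

λ ≈ 354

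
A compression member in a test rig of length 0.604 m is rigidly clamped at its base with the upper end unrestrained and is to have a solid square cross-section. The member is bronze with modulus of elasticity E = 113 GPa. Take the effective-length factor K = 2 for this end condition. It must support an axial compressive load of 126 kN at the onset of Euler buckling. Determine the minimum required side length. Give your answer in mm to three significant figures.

a ≈ 37.5 mm

L_e = K·L = 2 × 0.604 = 1.208 m
Required I = P_cr·L_e²/(π²E) = 1.260×10^5 × 1.208² / (π² × 1.13×10^11) = 1.649×10^-7 m⁴
I_req = 1.649×10^5 mm⁴
Solid square: I = a⁴/12  ⇒  a = (12I)^(1/4) = (12×1.649×10^5)^(1/4) = 37.5 mm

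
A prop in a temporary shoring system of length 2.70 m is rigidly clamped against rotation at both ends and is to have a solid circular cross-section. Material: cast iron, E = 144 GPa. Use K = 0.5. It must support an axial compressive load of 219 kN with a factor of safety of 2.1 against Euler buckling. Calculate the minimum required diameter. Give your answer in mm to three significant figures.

d ≈ 58.9 mm

Required P_cr = n·P = 2.1 × 219 = 459.9 kN
L_e = K·L = 0.5 × 2.70 = 1.350 m
Required I = P_cr·L_e²/(π²E) = 4.599×10^5 × 1.350² / (π² × 1.44×10^11) = 5.898×10^-7 m⁴
I_req = 5.898×10^5 mm⁴
Solid circle: I = πd⁴/64  ⇒  d = (64I/π)^(1/4) = (64×5.898×10^5/π)^(1/4) = 58.9 mm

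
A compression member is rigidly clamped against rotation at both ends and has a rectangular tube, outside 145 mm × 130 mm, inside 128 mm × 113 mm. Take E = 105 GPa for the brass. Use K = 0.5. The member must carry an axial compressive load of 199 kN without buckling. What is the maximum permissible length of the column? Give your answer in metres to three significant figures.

Weak-axis I_min = (h_o·b_o³ − h_i·b_i³)/12 with b_o = 130, b_i = 113.0 mm (shorter outer/inner sides).
I_min = (145×130³ − 128.0×113.0³)/12 = 1.116×10^7 mm⁴
I = 1.116×10^-5 m⁴
At the buckling limit P_cr = P = 1.990×10^5 N
From P_cr = π²EI/(K·L)²:  L = (1/K)·√(π²EI/P_cr) = (1/0.5)·√(π²×1.05×10^11×1.116×10^-5/1.990×10^5)
L = 15.2 m

L_max ≈ 15.2 m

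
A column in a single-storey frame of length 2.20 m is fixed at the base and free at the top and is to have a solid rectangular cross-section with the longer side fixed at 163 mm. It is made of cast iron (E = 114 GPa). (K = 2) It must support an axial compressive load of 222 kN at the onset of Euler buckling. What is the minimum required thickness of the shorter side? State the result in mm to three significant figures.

L_e = K·L = 2 × 2.20 = 4.400 m
Required I = P_cr·L_e²/(π²E) = 2.220×10^5 × 4.400² / (π² × 1.14×10^11) = 3.820×10^-6 m⁴
I_req = 3.820×10^6 mm⁴
Rectangle, weak axis: I_min = h·b³/12 with h = 163 mm fixed  ⇒  b = (12I/h)^(1/3) = 65.5 mm

b ≈ 65.5 mm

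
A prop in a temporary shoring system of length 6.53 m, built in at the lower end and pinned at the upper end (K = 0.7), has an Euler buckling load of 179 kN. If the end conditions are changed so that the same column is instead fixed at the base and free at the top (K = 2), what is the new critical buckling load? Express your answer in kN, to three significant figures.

P_cr ≈ 21.9 kN

P_cr ∝ 1/K², so P_cr,new = P_cr,old × (K_old/K_new)² = 179 × (0.7/2)²
= 179 × 0.1225 = 21.9 kN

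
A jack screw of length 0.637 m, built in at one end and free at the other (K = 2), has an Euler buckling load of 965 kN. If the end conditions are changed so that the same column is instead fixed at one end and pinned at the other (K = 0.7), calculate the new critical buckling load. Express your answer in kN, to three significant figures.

P_cr ≈ 7880 kN

P_cr ∝ 1/K², so P_cr,new = P_cr,old × (K_old/K_new)² = 965 × (2/0.7)²
= 965 × 8.163 = 7880 kN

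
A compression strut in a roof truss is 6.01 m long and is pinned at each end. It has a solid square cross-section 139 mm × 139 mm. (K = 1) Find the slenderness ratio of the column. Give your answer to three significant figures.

For a square r = a/√12 = 139/√12 = 40.13 mm
L_e = K·L = 1 × 6.01 m = 6.010 m = 6010.0 mm
λ = L_e / r_min = 6010.0 / 40.13 = 150

λ ≈ 150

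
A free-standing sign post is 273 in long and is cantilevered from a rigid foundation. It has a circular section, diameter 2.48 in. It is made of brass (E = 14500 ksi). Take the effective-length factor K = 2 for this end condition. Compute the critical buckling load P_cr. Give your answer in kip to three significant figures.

I = πd⁴/64 = π×2.48⁴/64 = 1.857 in⁴
Effective length L_e = K·L = 2 × 273 = 546.0 in
P_cr = π²EI / L_e² = π² × 14500×10³ × 1.857 / 546.0² = 891.4 lb

P_cr ≈ 0.891 kip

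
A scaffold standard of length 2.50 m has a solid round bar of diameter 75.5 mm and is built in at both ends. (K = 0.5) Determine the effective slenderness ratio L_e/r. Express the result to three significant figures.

λ ≈ 66.2

For a solid circle r = d/4 = 75.5/4 = 18.88 mm
L_e = K·L = 0.5 × 2.50 m = 1.250 m = 1250.0 mm
λ = L_e / r_min = 1250.0 / 18.88 = 66.2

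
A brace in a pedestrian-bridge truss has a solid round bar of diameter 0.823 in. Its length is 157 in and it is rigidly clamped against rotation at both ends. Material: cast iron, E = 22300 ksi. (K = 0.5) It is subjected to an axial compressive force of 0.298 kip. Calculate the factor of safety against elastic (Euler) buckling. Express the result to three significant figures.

n ≈ 2.70

I = πd⁴/64 = π×0.823⁴/64 = 2.252×10^-2 in⁴
Effective length L_e = K·L = 0.5 × 157 = 78.50 in
P_cr = π²EI / L_e² = π² × 22300×10³ × 2.252×10^-2 / 78.50² = 804.3 lb
Factor of safety n = P_cr / P = 0.80433 / 0.298 = 2.70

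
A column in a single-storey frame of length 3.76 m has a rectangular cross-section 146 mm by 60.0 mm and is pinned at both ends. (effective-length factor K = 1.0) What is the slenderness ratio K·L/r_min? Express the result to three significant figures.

For a rectangle r_min = b/√12 = 60.0/√12 = 17.32 mm
L_e = K·L = 1 × 3.76 m = 3.760 m = 3760.0 mm
λ = L_e / r_min = 3760.0 / 17.32 = 217

λ ≈ 217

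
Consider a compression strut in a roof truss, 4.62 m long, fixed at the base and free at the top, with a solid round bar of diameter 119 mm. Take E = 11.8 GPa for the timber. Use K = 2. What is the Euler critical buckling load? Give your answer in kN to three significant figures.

I = πd⁴/64 = π×119⁴/64 = 9.844×10^6 mm⁴
I = 9.844×10^6 mm⁴ = 9.844×10^-6 m⁴
Effective length L_e = K·L = 2 × 4.62 = 9.240 m
P_cr = π²EI / L_e² = π² × 11.8×10⁹ × 9.844×10^-6 / 9.240² = 1.343×10^4 N

P_cr ≈ 13.4 kN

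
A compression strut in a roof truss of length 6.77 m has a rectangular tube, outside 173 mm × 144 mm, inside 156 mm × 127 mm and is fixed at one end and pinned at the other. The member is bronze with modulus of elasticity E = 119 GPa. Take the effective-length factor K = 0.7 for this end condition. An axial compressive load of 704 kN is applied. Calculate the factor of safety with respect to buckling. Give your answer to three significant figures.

n ≈ 1.22

Weak-axis I_min = (h_o·b_o³ − h_i·b_i³)/12 with b_o = 144, b_i = 127.0 mm (shorter outer/inner sides).
I_min = (173×144³ − 156.0×127.0³)/12 = 1.642×10^7 mm⁴
I = 1.642×10^7 mm⁴ = 1.642×10^-5 m⁴
Effective length L_e = K·L = 0.7 × 6.77 = 4.739 m
P_cr = π²EI / L_e² = π² × 119×10⁹ × 1.642×10^-5 / 4.739² = 8.587×10^5 N
Factor of safety n = P_cr / P = 858.66 / 704 = 1.22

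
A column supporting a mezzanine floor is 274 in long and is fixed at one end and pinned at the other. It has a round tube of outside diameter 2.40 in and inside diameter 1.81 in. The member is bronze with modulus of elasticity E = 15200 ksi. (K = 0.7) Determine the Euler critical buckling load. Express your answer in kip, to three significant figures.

P_cr ≈ 4.49 kip

d_o = 2.40 in, d_i = 1.81 in
I = π(d_o⁴ − d_i⁴)/64 = π(2.40⁴ − 1.810⁴)/64 = 1.102 in⁴
Effective length L_e = K·L = 0.7 × 274 = 191.8 in
P_cr = π²EI / L_e² = π² × 15200×10³ × 1.102 / 191.8² = 4.493×10^3 lb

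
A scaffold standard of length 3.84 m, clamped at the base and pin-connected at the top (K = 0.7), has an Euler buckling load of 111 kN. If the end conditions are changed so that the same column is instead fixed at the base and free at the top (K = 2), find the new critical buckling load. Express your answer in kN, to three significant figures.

P_cr ≈ 13.6 kN

P_cr ∝ 1/K², so P_cr,new = P_cr,old × (K_old/K_new)² = 111 × (0.7/2)²
= 111 × 0.1225 = 13.6 kN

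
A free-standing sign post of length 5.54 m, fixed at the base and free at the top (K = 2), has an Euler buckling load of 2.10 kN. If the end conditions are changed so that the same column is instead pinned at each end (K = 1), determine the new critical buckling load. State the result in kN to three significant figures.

P_cr ∝ 1/K², so P_cr,new = P_cr,old × (K_old/K_new)² = 2.10 × (2/1)²
= 2.10 × 4.000 = 8.40 kN

P_cr ≈ 8.40 kN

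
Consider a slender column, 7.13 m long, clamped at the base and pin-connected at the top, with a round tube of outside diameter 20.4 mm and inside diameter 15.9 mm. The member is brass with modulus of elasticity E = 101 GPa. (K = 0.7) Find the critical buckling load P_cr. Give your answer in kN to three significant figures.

d_o = 20.4 mm, d_i = 15.9 mm
I = π(d_o⁴ − d_i⁴)/64 = π(20.4⁴ − 15.90⁴)/64 = 5.364×10^3 mm⁴
I = 5.364×10^3 mm⁴ = 5.364×10^-9 m⁴
Effective length L_e = K·L = 0.7 × 7.13 = 4.991 m
P_cr = π²EI / L_e² = π² × 101×10⁹ × 5.364×10^-9 / 4.991² = 214.7 N

P_cr ≈ 0.215 kN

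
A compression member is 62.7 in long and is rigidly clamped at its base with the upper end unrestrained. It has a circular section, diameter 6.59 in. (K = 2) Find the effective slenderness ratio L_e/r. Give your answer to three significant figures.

λ ≈ 76.1

For a solid circle r = d/4 = 6.59/4 = 1.648 in
L_e = K·L = 2 × 62.7 = 125.4 in
λ = L_e / r_min = 125.40 / 1.648 = 76.1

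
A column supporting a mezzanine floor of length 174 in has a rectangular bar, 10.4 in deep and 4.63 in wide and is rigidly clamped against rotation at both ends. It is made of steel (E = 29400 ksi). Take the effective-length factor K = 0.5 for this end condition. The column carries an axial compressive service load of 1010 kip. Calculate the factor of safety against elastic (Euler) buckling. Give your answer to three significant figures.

Buckling occurs about the weak axis: I_min = h·b³/12 with b = 4.63 in (the shorter side).
I_min = 10.4×4.63³/12 = 86.02 in⁴
Effective length L_e = K·L = 0.5 × 174 = 87.00 in
P_cr = π²EI / L_e² = π² × 29400×10³ × 86.02 / 87.00² = 3.298×10^6 lb
Factor of safety n = P_cr / P = 3297.6 / 1010 = 3.26

n ≈ 3.26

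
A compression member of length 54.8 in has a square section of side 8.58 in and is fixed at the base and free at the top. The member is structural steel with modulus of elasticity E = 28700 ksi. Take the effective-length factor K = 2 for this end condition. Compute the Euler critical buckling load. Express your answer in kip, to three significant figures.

P_cr ≈ 10600 kip

I = a⁴/12 = 8.58⁴/12 = 451.6 in⁴
Effective length L_e = K·L = 2 × 54.8 = 109.6 in
P_cr = π²EI / L_e² = π² × 28700×10³ × 451.6 / 109.6² = 1.065×10^7 lb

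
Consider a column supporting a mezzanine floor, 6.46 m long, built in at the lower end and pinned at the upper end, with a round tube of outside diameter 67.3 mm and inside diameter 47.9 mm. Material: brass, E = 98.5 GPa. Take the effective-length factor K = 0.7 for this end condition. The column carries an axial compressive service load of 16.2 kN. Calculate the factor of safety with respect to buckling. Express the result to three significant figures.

d_o = 67.3 mm, d_i = 47.9 mm
I = π(d_o⁴ − d_i⁴)/64 = π(67.3⁴ − 47.90⁴)/64 = 7.486×10^5 mm⁴
I = 7.486×10^5 mm⁴ = 7.486×10^-7 m⁴
Effective length L_e = K·L = 0.7 × 6.46 = 4.522 m
P_cr = π²EI / L_e² = π² × 98.5×10⁹ × 7.486×10^-7 / 4.522² = 3.559×10^4 N
Factor of safety n = P_cr / P = 35.589 / 16.2 = 2.20

n ≈ 2.20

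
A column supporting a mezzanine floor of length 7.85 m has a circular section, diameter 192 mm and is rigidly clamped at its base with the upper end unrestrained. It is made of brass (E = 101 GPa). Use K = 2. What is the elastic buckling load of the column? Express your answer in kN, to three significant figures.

P_cr ≈ 270 kN

I = πd⁴/64 = π×192⁴/64 = 6.671×10^7 mm⁴
I = 6.671×10^7 mm⁴ = 6.671×10^-5 m⁴
Effective length L_e = K·L = 2 × 7.85 = 15.70 m
P_cr = π²EI / L_e² = π² × 101×10⁹ × 6.671×10^-5 / 15.70² = 2.698×10^5 N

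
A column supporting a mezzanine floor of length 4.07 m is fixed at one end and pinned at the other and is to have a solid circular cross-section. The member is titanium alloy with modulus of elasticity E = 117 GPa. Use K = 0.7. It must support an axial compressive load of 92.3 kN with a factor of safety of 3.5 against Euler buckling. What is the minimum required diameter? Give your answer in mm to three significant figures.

d ≈ 82.5 mm

Required P_cr = n·P = 3.5 × 92.3 = 323.0 kN
L_e = K·L = 0.7 × 4.07 = 2.849 m
Required I = P_cr·L_e²/(π²E) = 3.231×10^5 × 2.849² / (π² × 1.17×10^11) = 2.271×10^-6 m⁴
I_req = 2.271×10^6 mm⁴
Solid circle: I = πd⁴/64  ⇒  d = (64I/π)^(1/4) = (64×2.271×10^6/π)^(1/4) = 82.5 mm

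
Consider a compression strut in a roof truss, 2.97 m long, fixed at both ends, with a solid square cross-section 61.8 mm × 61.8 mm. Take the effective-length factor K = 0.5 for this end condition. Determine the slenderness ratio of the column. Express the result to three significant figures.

I = a⁴/12 = 61.8⁴/12 = 1.216×10^6 mm⁴
A = 3.819×10^3 mm²;  r_min = √(I/A) = √(1.216×10^6/3.819×10^3) = 17.84 mm
L_e = K·L = 0.5 × 2.97 m = 1.485 m = 1485.0 mm
λ = L_e / r_min = 1485.0 / 17.84 = 83.2

λ ≈ 83.2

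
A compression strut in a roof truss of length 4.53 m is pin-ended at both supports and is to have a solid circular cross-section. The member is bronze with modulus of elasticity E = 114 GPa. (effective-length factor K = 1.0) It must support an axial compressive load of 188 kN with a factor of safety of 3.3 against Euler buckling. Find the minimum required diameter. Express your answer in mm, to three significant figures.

d ≈ 123 mm

Required P_cr = n·P = 3.3 × 188 = 620.4 kN
L_e = K·L = 1 × 4.53 = 4.530 m
Required I = P_cr·L_e²/(π²E) = 6.204×10^5 × 4.530² / (π² × 1.14×10^11) = 1.132×10^-5 m⁴
I_req = 1.132×10^7 mm⁴
Solid circle: I = πd⁴/64  ⇒  d = (64I/π)^(1/4) = (64×1.132×10^7/π)^(1/4) = 123 mm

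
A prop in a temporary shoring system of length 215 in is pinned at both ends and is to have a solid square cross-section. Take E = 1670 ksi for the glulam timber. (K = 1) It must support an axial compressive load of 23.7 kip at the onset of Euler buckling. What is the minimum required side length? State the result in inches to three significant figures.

a ≈ 5.31 in

L_e = K·L = 1 × 215 = 215.0 in
Required I = P_cr·L_e²/(π²E) = 2.370×10^4 × 215.0² / (π² × 1.67×10^6) = 66.47 in⁴
Solid square: I = a⁴/12  ⇒  a = (12I)^(1/4) = (12×66.47)^(1/4) = 5.31 in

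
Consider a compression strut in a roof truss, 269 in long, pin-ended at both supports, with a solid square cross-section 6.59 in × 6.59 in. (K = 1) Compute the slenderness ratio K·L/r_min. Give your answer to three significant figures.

λ ≈ 141

For a square r = a/√12 = 6.59/√12 = 1.902 in
L_e = K·L = 1 × 269 = 269.0 in
λ = L_e / r_min = 269.00 / 1.902 = 141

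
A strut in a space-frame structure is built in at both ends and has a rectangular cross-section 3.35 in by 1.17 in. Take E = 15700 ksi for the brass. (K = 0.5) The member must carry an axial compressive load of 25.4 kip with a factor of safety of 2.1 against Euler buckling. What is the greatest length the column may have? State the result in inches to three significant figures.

L_max ≈ 72.1 in

Buckling occurs about the weak axis: I_min = h·b³/12 with b = 1.17 in (the shorter side).
I_min = 3.35×1.17³/12 = 0.4471 in⁴
Required critical load P_cr = n·P = 2.1 × 25.4 = 53.34 kip = 5.334×10^4 lb
From P_cr = π²EI/(K·L)²:  L = (1/K)·√(π²EI/P_cr) = (1/0.5)·√(π²×1.57×10^7×0.4471/5.334×10^4)
L = 72.1 in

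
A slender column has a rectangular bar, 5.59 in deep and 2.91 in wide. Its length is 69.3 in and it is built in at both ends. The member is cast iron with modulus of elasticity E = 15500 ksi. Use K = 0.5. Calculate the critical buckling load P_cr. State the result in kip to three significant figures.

Buckling occurs about the weak axis: I_min = h·b³/12 with b = 2.91 in (the shorter side).
I_min = 5.59×2.91³/12 = 11.48 in⁴
Effective length L_e = K·L = 0.5 × 69.3 = 34.65 in
P_cr = π²EI / L_e² = π² × 15500×10³ × 11.48 / 34.65² = 1.463×10^6 lb

P_cr ≈ 1460 kip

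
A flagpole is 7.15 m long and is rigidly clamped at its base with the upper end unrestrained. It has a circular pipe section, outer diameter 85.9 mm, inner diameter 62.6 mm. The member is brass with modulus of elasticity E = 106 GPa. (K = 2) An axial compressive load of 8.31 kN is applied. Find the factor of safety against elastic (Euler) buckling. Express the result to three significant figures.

n ≈ 1.18

d_o = 85.9 mm, d_i = 62.6 mm
I = π(d_o⁴ − d_i⁴)/64 = π(85.9⁴ − 62.60⁴)/64 = 1.919×10^6 mm⁴
I = 1.919×10^6 mm⁴ = 1.919×10^-6 m⁴
Effective length L_e = K·L = 2 × 7.15 = 14.30 m
P_cr = π²EI / L_e² = π² × 106×10⁹ × 1.919×10^-6 / 14.30² = 9.817×10^3 N
Factor of safety n = P_cr / P = 9.8168 / 8.31 = 1.18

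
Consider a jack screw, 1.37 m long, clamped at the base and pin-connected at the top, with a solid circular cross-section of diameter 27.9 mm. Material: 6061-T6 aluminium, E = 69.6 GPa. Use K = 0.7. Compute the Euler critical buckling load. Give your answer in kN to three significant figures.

P_cr ≈ 22.2 kN

I = πd⁴/64 = π×27.9⁴/64 = 2.974×10^4 mm⁴
I = 2.974×10^4 mm⁴ = 2.974×10^-8 m⁴
Effective length L_e = K·L = 0.7 × 1.37 = 0.9590 m
P_cr = π²EI / L_e² = π² × 69.6×10⁹ × 2.974×10^-8 / 0.9590² = 2.222×10^4 N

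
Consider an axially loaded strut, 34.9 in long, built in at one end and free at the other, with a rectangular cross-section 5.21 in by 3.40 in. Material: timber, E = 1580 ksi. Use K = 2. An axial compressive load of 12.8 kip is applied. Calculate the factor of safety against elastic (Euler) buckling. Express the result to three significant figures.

Buckling occurs about the weak axis: I_min = h·b³/12 with b = 3.40 in (the shorter side).
I_min = 5.21×3.40³/12 = 17.06 in⁴
Effective length L_e = K·L = 2 × 34.9 = 69.80 in
P_cr = π²EI / L_e² = π² × 1580×10³ × 17.06 / 69.80² = 5.462×10^4 lb
Factor of safety n = P_cr / P = 54.618 / 12.8 = 4.27

n ≈ 4.27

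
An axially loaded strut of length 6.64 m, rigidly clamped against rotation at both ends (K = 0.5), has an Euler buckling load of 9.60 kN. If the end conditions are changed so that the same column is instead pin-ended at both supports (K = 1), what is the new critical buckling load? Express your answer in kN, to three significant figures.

P_cr ∝ 1/K², so P_cr,new = P_cr,old × (K_old/K_new)² = 9.60 × (0.5/1)²
= 9.60 × 0.2500 = 2.40 kN

P_cr ≈ 2.40 kN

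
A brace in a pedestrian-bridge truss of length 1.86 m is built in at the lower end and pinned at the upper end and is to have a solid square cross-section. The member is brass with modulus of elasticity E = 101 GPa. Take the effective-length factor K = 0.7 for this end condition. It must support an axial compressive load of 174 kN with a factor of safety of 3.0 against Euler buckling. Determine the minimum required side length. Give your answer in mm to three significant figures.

a ≈ 57.1 mm

Required P_cr = n·P = 3.0 × 174 = 522.0 kN
L_e = K·L = 0.7 × 1.86 = 1.302 m
Required I = P_cr·L_e²/(π²E) = 5.220×10^5 × 1.302² / (π² × 1.01×10^11) = 8.877×10^-7 m⁴
I_req = 8.877×10^5 mm⁴
Solid square: I = a⁴/12  ⇒  a = (12I)^(1/4) = (12×8.877×10^5)^(1/4) = 57.1 mm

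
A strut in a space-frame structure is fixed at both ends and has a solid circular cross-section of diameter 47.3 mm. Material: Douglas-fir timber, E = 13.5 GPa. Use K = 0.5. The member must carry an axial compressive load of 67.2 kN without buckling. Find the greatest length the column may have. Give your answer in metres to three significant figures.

I = πd⁴/64 = π×47.3⁴/64 = 2.457×10^5 mm⁴
I = 2.457×10^-7 m⁴
At the buckling limit P_cr = P = 6.720×10^4 N
From P_cr = π²EI/(K·L)²:  L = (1/K)·√(π²EI/P_cr) = (1/0.5)·√(π²×1.35×10^10×2.457×10^-7/6.720×10^4)
L = 1.40 m

L_max ≈ 1.40 m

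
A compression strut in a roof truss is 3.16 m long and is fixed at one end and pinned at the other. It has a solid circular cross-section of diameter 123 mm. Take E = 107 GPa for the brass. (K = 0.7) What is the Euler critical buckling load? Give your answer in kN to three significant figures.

P_cr ≈ 2420 kN

I = πd⁴/64 = π×123⁴/64 = 1.124×10^7 mm⁴
I = 1.124×10^7 mm⁴ = 1.124×10^-5 m⁴
Effective length L_e = K·L = 0.7 × 3.16 = 2.212 m
P_cr = π²EI / L_e² = π² × 107×10⁹ × 1.124×10^-5 / 2.212² = 2.425×10^6 N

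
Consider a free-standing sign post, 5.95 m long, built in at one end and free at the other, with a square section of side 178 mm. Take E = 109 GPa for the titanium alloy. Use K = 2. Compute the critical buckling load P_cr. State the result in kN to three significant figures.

P_cr ≈ 636 kN

I = a⁴/12 = 178⁴/12 = 8.366×10^7 mm⁴
I = 8.366×10^7 mm⁴ = 8.366×10^-5 m⁴
Effective length L_e = K·L = 2 × 5.95 = 11.90 m
P_cr = π²EI / L_e² = π² × 109×10⁹ × 8.366×10^-5 / 11.90² = 6.355×10^5 N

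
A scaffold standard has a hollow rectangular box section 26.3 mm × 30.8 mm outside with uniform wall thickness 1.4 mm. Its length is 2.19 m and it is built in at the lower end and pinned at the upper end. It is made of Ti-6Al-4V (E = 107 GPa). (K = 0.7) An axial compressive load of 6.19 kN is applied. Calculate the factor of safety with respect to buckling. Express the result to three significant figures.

Inner dimensions: h_i = 30.8 − 2×1.4 = 28.00 mm, b_i = 26.3 − 2×1.4 = 23.50 mm
Weak-axis I_min = (h_o·b_o³ − h_i·b_i³)/12 with b_o = 26.3, b_i = 23.50 mm (shorter outer/inner sides).
I_min = (30.8×26.3³ − 28.00×23.50³)/12 = 1.641×10^4 mm⁴
I = 1.641×10^4 mm⁴ = 1.641×10^-8 m⁴
Effective length L_e = K·L = 0.7 × 2.19 = 1.533 m
P_cr = π²EI / L_e² = π² × 107×10⁹ × 1.641×10^-8 / 1.533² = 7.374×10^3 N
Factor of safety n = P_cr / P = 7.3739 / 6.19 = 1.19

n ≈ 1.19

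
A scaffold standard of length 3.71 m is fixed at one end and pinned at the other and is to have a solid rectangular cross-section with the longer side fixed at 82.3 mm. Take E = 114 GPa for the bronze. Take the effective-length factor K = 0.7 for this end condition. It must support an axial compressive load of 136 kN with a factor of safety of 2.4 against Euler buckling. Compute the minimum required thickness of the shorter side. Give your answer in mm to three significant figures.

Required P_cr = n·P = 2.4 × 136 = 326.4 kN
L_e = K·L = 0.7 × 3.71 = 2.597 m
Required I = P_cr·L_e²/(π²E) = 3.264×10^5 × 2.597² / (π² × 1.14×10^11) = 1.957×10^-6 m⁴
I_req = 1.957×10^6 mm⁴
Rectangle, weak axis: I_min = h·b³/12 with h = 82.3 mm fixed  ⇒  b = (12I/h)^(1/3) = 65.8 mm

b ≈ 65.8 mm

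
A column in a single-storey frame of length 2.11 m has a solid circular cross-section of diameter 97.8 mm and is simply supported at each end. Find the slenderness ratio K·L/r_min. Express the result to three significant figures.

For a solid circle r = d/4 = 97.8/4 = 24.45 mm
L_e = K·L = 1 × 2.11 m = 2.110 m = 2110.0 mm
λ = L_e / r_min = 2110.0 / 24.45 = 86.3

λ ≈ 86.3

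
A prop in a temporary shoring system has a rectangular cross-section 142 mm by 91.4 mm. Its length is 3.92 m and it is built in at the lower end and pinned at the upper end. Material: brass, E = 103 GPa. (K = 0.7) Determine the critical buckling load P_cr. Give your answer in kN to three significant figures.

Buckling occurs about the weak axis: I_min = h·b³/12 with b = 91.4 mm (the shorter side).
I_min = 142×91.4³/12 = 9.035×10^6 mm⁴
I = 9.035×10^6 mm⁴ = 9.035×10^-6 m⁴
Effective length L_e = K·L = 0.7 × 3.92 = 2.744 m
P_cr = π²EI / L_e² = π² × 103×10⁹ × 9.035×10^-6 / 2.744² = 1.220×10^6 N

P_cr ≈ 1220 kN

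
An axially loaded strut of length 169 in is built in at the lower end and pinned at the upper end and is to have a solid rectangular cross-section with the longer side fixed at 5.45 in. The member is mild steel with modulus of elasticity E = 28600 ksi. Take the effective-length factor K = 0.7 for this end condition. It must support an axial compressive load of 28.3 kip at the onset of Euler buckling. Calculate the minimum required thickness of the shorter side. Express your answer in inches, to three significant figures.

L_e = K·L = 0.7 × 169 = 118.3 in
Required I = P_cr·L_e²/(π²E) = 2.830×10^4 × 118.3² / (π² × 2.86×10^7) = 1.403 in⁴
Rectangle, weak axis: I_min = h·b³/12 with h = 5.45 in fixed  ⇒  b = (12I/h)^(1/3) = 1.46 in

b ≈ 1.46 in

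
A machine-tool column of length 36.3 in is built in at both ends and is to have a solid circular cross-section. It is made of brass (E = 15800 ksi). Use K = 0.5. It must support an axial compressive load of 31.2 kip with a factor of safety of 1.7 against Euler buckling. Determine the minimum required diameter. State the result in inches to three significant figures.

d ≈ 1.23 in

Required P_cr = n·P = 1.7 × 31.2 = 53.04 kip
L_e = K·L = 0.5 × 36.3 = 18.15 in
Required I = P_cr·L_e²/(π²E) = 5.304×10^4 × 18.15² / (π² × 1.58×10^7) = 0.1120 in⁴
Solid circle: I = πd⁴/64  ⇒  d = (64I/π)^(1/4) = (64×0.1120/π)^(1/4) = 1.23 in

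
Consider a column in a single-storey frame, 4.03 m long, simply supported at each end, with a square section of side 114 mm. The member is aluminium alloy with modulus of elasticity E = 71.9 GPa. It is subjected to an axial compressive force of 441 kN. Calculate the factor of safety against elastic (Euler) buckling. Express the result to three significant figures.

I = a⁴/12 = 114⁴/12 = 1.407×10^7 mm⁴
I = 1.407×10^7 mm⁴ = 1.407×10^-5 m⁴
Effective length L_e = K·L = 1 × 4.03 = 4.030 m
P_cr = π²EI / L_e² = π² × 71.9×10⁹ × 1.407×10^-5 / 4.030² = 6.150×10^5 N
Factor of safety n = P_cr / P = 614.97 / 441 = 1.39

n ≈ 1.39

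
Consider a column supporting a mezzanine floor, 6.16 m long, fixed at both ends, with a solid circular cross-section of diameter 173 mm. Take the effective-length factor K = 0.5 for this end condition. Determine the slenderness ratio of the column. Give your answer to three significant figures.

For a solid circle r = d/4 = 173/4 = 43.25 mm
L_e = K·L = 0.5 × 6.16 m = 3.080 m = 3080.0 mm
λ = L_e / r_min = 3080.0 / 43.25 = 71.2

λ ≈ 71.2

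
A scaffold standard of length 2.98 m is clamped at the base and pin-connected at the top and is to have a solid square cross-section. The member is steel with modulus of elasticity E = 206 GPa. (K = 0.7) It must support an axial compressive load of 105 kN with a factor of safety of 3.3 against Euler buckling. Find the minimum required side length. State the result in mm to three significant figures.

Required P_cr = n·P = 3.3 × 105 = 346.5 kN
L_e = K·L = 0.7 × 2.98 = 2.086 m
Required I = P_cr·L_e²/(π²E) = 3.465×10^5 × 2.086² / (π² × 2.06×10^11) = 7.416×10^-7 m⁴
I_req = 7.416×10^5 mm⁴
Solid square: I = a⁴/12  ⇒  a = (12I)^(1/4) = (12×7.416×10^5)^(1/4) = 54.6 mm

a ≈ 54.6 mm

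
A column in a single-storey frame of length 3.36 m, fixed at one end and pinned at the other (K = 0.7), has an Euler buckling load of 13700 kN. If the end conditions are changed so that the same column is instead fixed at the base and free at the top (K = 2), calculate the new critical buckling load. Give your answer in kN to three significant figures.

P_cr ∝ 1/K², so P_cr,new = P_cr,old × (K_old/K_new)² = 13700 × (0.7/2)²
= 13700 × 0.1225 = 1680 kN

P_cr ≈ 1680 kN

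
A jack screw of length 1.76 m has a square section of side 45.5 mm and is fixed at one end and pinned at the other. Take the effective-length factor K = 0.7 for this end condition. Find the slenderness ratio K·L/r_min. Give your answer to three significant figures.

I = a⁴/12 = 45.5⁴/12 = 3.572×10^5 mm⁴
A = 2.070×10^3 mm²;  r_min = √(I/A) = √(3.572×10^5/2.070×10^3) = 13.13 mm
L_e = K·L = 0.7 × 1.76 m = 1.232 m = 1232.0 mm
λ = L_e / r_min = 1232.0 / 13.13 = 93.8

λ ≈ 93.8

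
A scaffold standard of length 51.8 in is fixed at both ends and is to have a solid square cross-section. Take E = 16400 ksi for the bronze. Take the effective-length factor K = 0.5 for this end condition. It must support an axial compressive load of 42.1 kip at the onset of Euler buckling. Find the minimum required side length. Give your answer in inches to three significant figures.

a ≈ 1.20 in

L_e = K·L = 0.5 × 51.8 = 25.90 in
Required I = P_cr·L_e²/(π²E) = 4.210×10^4 × 25.90² / (π² × 1.64×10^7) = 0.1745 in⁴
Solid square: I = a⁴/12  ⇒  a = (12I)^(1/4) = (12×0.1745)^(1/4) = 1.20 in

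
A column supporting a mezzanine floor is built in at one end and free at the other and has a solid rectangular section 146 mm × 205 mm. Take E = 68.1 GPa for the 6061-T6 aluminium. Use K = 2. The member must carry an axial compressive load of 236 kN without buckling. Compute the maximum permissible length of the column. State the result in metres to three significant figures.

L_max ≈ 6.15 m

Buckling occurs about the weak axis: I_min = h·b³/12 with b = 146 mm (the shorter side).
I_min = 205×146³/12 = 5.317×10^7 mm⁴
I = 5.317×10^-5 m⁴
At the buckling limit P_cr = P = 2.360×10^5 N
From P_cr = π²EI/(K·L)²:  L = (1/K)·√(π²EI/P_cr) = (1/2)·√(π²×6.81×10^10×5.317×10^-5/2.360×10^5)
L = 6.15 m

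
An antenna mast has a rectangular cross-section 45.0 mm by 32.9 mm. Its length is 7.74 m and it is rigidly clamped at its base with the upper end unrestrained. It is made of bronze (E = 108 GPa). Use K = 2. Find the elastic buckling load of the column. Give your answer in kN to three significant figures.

Buckling occurs about the weak axis: I_min = h·b³/12 with b = 32.9 mm (the shorter side).
I_min = 45.0×32.9³/12 = 1.335×10^5 mm⁴
I = 1.335×10^5 mm⁴ = 1.335×10^-7 m⁴
Effective length L_e = K·L = 2 × 7.74 = 15.48 m
P_cr = π²EI / L_e² = π² × 108×10⁹ × 1.335×10^-7 / 15.48² = 594.0 N

P_cr ≈ 0.594 kN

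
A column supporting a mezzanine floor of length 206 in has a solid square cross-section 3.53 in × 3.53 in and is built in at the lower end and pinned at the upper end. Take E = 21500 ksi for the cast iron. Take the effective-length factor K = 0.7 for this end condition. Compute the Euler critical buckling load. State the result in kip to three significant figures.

I = a⁴/12 = 3.53⁴/12 = 12.94 in⁴
Effective length L_e = K·L = 0.7 × 206 = 144.2 in
P_cr = π²EI / L_e² = π² × 21500×10³ × 12.94 / 144.2² = 1.320×10^5 lb

P_cr ≈ 132 kip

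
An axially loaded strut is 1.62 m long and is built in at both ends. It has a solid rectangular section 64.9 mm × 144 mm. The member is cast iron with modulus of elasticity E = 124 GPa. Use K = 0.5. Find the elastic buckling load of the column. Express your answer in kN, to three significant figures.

Buckling occurs about the weak axis: I_min = h·b³/12 with b = 64.9 mm (the shorter side).
I_min = 144×64.9³/12 = 3.280×10^6 mm⁴
I = 3.280×10^6 mm⁴ = 3.280×10^-6 m⁴
Effective length L_e = K·L = 0.5 × 1.62 = 0.8100 m
P_cr = π²EI / L_e² = π² × 124×10⁹ × 3.280×10^-6 / 0.8100² = 6.119×10^6 N

P_cr ≈ 6120 kN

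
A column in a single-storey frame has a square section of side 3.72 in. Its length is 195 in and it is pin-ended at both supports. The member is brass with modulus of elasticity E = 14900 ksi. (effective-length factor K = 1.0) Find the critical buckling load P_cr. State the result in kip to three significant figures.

P_cr ≈ 61.7 kip

I = a⁴/12 = 3.72⁴/12 = 15.96 in⁴
Effective length L_e = K·L = 1 × 195 = 195.0 in
P_cr = π²EI / L_e² = π² × 14900×10³ × 15.96 / 195.0² = 6.172×10^4 lb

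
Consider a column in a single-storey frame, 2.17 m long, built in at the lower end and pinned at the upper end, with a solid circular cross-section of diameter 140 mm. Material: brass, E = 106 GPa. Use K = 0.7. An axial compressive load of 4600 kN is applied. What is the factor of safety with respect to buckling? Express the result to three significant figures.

n ≈ 1.86

I = πd⁴/64 = π×140⁴/64 = 1.886×10^7 mm⁴
I = 1.886×10^7 mm⁴ = 1.886×10^-5 m⁴
Effective length L_e = K·L = 0.7 × 2.17 = 1.519 m
P_cr = π²EI / L_e² = π² × 106×10⁹ × 1.886×10^-5 / 1.519² = 8.550×10^6 N
Factor of safety n = P_cr / P = 8550.1 / 4600 = 1.86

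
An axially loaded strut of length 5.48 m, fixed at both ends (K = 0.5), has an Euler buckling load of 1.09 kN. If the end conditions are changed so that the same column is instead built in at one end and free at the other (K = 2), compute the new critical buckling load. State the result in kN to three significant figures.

P_cr ≈ 0.0681 kN

P_cr ∝ 1/K², so P_cr,new = P_cr,old × (K_old/K_new)² = 1.09 × (0.5/2)²
= 1.09 × 0.06250 = 0.0681 kN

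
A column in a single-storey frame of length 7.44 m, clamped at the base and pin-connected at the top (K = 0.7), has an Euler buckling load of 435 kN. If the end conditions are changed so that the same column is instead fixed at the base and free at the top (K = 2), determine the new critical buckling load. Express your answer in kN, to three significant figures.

P_cr ≈ 53.3 kN

P_cr ∝ 1/K², so P_cr,new = P_cr,old × (K_old/K_new)² = 435 × (0.7/2)²
= 435 × 0.1225 = 53.3 kN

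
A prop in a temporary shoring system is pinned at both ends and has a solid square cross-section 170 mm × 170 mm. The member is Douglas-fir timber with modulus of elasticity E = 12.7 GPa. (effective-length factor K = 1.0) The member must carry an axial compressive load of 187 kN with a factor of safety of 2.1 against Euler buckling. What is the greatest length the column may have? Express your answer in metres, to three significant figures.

L_max ≈ 4.71 m

I = a⁴/12 = 170⁴/12 = 6.960×10^7 mm⁴
I = 6.960×10^-5 m⁴
Required critical load P_cr = n·P = 2.1 × 187 = 392.7 kN = 3.927×10^5 N
From P_cr = π²EI/(K·L)²:  L = (1/K)·√(π²EI/P_cr) = (1/1)·√(π²×1.27×10^10×6.960×10^-5/3.927×10^5)
L = 4.71 m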